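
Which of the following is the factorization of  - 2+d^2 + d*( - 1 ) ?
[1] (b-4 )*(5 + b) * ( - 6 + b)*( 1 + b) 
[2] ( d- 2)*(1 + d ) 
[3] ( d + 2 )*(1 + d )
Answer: 2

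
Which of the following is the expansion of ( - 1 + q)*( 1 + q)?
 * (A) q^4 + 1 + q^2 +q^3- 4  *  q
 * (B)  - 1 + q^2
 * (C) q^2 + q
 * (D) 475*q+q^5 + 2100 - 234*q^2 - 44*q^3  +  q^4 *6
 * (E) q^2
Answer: B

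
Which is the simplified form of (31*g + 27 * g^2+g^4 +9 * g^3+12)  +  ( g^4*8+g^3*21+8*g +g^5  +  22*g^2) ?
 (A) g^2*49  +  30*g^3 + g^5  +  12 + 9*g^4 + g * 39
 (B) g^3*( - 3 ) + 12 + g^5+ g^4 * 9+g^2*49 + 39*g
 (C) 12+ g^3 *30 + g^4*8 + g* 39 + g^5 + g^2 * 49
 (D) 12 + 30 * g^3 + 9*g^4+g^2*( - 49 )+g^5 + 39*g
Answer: A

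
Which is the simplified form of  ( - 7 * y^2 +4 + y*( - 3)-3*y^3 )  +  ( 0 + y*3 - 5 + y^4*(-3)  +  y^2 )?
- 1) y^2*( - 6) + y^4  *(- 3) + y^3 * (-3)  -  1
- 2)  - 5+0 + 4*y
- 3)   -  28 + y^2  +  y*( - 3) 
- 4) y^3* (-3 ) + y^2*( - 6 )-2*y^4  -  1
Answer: 1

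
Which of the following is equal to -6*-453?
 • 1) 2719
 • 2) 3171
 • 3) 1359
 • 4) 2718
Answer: 4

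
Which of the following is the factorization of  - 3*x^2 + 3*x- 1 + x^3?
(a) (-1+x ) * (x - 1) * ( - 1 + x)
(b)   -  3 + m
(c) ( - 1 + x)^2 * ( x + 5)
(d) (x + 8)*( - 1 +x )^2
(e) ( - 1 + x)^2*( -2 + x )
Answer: a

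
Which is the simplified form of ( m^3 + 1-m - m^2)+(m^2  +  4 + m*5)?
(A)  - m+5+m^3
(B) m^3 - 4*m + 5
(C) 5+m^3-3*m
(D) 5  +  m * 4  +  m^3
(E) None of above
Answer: D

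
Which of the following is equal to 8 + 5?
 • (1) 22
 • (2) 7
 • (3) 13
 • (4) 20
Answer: 3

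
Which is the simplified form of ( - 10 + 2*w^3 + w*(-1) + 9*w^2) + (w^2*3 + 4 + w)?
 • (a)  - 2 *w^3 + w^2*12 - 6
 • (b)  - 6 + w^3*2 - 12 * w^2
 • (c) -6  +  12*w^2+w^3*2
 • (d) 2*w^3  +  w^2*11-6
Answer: c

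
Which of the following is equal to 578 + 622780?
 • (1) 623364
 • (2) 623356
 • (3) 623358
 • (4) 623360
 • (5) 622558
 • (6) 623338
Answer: 3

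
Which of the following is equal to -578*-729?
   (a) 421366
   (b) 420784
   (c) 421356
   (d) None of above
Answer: d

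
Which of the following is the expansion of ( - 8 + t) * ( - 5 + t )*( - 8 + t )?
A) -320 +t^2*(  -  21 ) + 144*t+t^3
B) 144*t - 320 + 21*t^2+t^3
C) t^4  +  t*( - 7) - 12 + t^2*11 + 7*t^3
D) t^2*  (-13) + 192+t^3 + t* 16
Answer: A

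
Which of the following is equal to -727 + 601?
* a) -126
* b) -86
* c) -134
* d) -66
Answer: a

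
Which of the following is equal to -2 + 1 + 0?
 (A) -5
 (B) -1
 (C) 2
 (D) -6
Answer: B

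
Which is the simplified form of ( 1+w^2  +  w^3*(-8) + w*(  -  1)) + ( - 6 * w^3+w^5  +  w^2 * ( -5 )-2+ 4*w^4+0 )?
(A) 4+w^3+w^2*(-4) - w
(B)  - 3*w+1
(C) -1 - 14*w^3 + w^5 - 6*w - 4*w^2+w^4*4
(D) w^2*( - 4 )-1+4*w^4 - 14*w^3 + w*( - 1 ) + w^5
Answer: D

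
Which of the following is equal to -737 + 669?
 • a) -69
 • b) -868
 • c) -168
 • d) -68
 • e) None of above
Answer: d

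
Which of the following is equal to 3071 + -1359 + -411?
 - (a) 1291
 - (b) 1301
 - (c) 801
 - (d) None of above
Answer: b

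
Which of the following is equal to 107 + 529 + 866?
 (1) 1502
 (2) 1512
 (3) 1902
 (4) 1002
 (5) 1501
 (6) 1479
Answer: 1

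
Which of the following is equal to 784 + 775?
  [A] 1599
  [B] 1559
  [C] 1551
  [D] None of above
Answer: B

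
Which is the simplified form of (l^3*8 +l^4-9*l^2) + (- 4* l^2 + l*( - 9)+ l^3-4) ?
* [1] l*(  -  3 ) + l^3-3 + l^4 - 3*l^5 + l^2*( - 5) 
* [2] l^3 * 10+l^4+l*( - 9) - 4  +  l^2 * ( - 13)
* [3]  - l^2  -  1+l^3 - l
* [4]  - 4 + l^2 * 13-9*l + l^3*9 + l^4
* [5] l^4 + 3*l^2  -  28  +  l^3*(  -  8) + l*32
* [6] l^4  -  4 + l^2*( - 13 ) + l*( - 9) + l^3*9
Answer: 6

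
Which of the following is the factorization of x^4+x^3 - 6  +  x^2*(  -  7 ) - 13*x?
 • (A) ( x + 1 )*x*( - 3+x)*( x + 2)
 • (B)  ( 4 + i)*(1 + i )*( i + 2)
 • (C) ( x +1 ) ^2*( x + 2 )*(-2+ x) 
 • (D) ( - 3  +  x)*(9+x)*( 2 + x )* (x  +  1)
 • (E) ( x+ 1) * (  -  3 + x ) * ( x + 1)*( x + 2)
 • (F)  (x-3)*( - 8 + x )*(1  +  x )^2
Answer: E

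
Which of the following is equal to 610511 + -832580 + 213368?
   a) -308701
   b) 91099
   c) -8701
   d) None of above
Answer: c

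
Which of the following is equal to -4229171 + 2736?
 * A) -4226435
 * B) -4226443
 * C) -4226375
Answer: A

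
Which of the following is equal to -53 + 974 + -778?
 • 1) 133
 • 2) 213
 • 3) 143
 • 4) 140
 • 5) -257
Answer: 3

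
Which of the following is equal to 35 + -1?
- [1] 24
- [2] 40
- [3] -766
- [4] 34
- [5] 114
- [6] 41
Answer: 4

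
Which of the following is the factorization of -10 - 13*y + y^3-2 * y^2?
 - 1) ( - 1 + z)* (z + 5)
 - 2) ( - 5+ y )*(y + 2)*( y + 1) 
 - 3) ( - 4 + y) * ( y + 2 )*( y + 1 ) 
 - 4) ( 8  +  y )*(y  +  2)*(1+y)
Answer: 2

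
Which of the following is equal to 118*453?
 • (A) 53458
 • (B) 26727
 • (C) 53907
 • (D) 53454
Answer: D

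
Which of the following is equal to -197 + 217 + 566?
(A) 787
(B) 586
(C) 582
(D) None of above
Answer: B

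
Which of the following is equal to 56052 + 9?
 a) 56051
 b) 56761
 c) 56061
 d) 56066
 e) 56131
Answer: c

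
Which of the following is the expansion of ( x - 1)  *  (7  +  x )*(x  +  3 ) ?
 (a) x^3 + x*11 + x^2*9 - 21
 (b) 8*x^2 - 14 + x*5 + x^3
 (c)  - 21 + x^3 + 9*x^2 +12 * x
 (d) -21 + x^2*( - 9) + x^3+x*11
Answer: a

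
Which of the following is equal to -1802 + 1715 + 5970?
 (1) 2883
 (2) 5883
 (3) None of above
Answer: 2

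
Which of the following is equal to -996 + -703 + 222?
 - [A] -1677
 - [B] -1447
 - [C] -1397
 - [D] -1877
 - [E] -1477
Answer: E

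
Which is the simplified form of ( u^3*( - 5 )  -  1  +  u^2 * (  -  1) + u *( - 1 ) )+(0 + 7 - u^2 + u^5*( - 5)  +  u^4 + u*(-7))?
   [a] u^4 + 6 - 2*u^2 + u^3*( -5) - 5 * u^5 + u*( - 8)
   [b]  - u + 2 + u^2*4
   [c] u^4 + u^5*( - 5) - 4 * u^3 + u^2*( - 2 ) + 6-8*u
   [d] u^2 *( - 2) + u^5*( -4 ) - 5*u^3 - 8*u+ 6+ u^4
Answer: a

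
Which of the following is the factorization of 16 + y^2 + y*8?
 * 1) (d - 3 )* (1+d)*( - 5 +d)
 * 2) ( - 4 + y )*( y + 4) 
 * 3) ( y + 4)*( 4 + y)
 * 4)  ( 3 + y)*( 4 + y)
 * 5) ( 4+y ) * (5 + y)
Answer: 3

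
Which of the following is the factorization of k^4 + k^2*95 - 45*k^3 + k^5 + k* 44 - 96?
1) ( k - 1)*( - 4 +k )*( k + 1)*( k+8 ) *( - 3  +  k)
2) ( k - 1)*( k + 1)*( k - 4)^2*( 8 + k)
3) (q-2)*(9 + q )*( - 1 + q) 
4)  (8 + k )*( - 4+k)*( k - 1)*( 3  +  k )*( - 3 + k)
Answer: 1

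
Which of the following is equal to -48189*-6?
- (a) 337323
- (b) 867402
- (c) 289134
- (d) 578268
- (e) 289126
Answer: c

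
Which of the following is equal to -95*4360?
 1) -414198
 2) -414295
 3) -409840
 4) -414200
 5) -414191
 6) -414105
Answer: 4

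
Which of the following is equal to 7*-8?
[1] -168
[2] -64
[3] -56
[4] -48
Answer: 3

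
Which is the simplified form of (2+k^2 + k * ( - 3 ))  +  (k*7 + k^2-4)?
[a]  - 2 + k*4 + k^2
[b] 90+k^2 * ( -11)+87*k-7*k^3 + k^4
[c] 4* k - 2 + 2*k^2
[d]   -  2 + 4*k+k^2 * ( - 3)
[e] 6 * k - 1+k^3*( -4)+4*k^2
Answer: c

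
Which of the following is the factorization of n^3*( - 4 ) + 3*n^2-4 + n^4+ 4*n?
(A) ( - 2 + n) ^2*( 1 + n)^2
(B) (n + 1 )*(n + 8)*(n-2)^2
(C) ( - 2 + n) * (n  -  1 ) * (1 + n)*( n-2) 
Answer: C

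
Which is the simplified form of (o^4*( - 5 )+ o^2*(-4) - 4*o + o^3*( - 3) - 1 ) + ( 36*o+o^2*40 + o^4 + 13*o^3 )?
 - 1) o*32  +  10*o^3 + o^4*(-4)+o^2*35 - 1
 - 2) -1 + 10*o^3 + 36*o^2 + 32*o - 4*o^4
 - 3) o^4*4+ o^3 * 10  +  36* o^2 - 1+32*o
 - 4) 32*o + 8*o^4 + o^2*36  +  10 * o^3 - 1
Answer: 2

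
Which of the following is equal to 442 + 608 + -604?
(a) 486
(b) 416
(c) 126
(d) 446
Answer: d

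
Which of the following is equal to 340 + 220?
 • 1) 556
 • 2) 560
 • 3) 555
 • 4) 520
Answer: 2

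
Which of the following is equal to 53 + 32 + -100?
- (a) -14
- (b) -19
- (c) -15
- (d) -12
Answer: c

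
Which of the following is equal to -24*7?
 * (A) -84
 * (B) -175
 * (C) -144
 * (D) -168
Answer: D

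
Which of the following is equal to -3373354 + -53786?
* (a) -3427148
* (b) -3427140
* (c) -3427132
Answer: b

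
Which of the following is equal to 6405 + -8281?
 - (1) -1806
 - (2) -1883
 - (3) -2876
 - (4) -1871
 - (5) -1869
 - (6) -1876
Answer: 6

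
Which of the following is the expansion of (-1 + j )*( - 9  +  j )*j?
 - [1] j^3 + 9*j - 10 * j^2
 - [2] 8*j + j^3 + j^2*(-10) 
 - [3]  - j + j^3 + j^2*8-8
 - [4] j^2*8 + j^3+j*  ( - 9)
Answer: 1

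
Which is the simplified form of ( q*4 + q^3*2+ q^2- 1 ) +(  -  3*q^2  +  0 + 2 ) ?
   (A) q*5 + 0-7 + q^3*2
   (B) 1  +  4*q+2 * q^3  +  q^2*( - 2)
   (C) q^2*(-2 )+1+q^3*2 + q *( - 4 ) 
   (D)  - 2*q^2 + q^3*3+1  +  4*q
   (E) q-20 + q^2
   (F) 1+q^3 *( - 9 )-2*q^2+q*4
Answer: B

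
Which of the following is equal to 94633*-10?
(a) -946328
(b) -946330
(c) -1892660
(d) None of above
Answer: b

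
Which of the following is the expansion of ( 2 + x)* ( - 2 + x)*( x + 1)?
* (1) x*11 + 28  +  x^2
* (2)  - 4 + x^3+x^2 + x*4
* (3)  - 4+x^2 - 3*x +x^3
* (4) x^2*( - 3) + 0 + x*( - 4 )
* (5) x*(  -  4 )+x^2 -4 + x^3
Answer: 5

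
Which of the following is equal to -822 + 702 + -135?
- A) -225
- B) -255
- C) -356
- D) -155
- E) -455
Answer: B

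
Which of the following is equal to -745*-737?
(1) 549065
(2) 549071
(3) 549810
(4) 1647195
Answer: 1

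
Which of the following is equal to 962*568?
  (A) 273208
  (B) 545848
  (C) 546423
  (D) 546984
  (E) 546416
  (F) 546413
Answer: E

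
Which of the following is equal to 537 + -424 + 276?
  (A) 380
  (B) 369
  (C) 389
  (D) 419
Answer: C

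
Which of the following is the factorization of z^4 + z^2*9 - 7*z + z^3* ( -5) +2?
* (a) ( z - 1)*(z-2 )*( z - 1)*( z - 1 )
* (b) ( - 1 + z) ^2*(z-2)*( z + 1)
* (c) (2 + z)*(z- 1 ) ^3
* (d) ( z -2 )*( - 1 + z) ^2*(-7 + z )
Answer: a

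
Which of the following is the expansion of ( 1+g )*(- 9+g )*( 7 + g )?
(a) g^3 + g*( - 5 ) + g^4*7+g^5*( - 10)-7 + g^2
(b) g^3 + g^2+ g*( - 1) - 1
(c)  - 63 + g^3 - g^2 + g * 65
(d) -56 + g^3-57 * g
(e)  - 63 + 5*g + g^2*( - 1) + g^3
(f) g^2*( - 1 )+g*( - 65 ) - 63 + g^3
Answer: f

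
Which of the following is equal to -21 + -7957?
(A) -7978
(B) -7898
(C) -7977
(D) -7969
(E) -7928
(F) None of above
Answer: A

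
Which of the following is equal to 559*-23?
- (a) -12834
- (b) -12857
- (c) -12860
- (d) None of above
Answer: b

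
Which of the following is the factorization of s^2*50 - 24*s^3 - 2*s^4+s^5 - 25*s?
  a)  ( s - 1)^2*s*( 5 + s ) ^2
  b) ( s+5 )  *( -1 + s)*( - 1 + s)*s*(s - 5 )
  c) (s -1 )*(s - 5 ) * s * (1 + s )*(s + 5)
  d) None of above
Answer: b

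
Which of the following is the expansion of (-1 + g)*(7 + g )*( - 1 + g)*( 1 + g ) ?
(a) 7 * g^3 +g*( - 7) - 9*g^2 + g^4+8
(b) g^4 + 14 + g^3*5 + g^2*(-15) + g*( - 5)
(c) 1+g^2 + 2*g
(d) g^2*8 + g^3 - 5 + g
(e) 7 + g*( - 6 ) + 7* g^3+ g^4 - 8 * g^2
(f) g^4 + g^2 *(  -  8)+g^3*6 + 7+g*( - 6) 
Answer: f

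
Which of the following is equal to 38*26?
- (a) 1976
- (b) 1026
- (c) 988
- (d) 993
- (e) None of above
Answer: c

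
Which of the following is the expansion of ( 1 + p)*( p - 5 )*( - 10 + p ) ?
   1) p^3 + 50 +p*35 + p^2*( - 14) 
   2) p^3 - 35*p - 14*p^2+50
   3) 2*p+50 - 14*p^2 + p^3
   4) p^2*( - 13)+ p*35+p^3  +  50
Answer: 1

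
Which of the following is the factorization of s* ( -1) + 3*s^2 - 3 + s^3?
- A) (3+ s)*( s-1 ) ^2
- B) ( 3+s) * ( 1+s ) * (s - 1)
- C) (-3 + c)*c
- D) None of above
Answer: B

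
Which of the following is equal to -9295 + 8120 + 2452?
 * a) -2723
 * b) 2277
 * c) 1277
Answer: c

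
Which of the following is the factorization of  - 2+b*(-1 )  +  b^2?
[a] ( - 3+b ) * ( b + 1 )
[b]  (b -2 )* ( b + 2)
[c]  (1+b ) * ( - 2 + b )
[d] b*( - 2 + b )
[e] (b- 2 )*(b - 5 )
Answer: c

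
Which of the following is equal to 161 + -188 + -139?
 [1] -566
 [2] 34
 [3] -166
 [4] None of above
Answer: 3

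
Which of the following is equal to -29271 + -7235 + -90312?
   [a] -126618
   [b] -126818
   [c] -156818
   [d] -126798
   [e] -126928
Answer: b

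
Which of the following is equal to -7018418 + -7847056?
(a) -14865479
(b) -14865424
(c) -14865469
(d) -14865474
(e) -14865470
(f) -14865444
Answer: d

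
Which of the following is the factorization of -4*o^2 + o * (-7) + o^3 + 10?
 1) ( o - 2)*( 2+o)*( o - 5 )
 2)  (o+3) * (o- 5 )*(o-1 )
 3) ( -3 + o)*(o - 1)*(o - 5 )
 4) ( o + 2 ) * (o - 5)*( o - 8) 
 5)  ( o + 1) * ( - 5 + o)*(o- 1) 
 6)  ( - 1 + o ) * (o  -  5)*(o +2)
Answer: 6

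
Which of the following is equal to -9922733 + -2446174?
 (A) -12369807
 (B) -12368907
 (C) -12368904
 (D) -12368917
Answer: B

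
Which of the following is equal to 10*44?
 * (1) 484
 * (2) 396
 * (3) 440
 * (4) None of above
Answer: 3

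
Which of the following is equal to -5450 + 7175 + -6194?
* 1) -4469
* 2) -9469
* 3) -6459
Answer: 1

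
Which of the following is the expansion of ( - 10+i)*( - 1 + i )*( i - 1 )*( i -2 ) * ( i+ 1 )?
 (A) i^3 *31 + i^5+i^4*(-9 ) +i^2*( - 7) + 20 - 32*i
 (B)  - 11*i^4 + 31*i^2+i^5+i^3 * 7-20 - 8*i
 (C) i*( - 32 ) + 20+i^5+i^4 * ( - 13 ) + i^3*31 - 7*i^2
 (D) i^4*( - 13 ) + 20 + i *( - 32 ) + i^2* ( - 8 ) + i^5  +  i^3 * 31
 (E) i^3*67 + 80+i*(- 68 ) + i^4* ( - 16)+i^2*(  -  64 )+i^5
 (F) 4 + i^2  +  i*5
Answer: C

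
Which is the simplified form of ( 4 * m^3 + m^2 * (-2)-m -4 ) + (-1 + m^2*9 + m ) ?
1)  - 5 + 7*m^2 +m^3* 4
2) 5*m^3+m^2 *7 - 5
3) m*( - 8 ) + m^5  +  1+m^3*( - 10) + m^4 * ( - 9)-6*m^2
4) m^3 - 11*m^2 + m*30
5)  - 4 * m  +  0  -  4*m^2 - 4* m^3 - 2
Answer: 1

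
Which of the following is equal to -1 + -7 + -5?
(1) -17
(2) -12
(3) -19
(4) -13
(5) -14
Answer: 4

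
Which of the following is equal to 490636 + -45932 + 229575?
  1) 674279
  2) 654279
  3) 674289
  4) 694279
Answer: 1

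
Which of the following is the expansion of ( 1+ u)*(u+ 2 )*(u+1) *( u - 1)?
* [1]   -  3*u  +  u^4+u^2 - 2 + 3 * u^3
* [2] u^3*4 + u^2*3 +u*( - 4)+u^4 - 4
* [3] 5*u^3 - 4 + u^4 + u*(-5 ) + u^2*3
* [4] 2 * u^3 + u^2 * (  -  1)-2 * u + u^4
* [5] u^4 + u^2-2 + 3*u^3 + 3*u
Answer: 1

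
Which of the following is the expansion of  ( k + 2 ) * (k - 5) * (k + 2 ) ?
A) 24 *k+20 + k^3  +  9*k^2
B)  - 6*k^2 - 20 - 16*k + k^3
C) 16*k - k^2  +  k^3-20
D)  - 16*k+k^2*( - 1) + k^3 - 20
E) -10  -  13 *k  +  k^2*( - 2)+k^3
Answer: D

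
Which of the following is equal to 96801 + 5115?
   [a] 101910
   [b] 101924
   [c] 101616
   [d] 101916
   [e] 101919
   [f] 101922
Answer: d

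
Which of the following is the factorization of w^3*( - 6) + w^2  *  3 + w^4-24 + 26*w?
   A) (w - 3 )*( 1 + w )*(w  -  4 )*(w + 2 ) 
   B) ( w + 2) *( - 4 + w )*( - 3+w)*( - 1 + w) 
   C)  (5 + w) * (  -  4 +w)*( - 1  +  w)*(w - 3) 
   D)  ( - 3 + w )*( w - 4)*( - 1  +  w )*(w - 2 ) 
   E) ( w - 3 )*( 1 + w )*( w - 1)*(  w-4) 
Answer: B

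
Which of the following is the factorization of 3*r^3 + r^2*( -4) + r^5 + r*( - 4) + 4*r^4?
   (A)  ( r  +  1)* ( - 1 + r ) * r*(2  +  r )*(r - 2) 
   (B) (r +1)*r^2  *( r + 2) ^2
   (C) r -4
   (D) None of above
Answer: D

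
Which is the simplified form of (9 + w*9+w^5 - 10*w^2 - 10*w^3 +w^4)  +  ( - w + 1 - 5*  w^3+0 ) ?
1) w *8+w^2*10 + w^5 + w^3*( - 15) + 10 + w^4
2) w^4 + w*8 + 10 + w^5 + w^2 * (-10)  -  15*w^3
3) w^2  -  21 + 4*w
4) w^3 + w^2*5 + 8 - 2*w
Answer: 2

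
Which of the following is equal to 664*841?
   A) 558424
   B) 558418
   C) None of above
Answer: A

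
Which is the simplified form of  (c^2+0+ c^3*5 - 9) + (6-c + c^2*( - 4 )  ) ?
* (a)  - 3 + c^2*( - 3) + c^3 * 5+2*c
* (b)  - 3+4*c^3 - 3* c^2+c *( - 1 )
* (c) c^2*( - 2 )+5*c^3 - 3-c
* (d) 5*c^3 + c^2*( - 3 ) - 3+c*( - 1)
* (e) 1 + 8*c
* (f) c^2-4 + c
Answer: d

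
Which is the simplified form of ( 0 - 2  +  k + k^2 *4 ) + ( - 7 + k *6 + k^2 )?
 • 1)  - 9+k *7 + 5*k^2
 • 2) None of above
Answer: 1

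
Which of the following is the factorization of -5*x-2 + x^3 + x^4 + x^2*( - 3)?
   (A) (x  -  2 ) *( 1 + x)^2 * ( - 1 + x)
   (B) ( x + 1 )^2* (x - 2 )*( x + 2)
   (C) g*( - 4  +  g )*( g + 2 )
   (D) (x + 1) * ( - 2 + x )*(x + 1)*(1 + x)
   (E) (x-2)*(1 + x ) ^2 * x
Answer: D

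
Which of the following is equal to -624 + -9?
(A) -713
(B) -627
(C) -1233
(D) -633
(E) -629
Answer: D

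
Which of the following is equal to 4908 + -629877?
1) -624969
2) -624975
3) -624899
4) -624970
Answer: 1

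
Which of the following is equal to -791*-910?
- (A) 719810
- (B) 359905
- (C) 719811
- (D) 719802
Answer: A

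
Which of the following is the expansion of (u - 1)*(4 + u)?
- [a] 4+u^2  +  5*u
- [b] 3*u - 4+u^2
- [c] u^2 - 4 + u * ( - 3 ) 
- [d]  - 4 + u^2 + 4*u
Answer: b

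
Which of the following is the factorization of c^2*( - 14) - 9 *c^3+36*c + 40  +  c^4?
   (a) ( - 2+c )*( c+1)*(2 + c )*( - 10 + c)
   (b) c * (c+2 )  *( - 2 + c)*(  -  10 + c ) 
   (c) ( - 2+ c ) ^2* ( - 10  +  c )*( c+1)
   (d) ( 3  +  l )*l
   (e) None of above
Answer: a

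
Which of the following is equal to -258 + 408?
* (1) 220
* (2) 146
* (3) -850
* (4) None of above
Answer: 4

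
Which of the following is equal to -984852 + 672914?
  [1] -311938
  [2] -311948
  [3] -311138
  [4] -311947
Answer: 1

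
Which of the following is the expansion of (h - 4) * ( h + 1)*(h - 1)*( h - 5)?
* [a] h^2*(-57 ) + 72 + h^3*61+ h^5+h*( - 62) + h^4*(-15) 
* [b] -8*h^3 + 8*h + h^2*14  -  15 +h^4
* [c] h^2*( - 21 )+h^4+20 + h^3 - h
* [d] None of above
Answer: d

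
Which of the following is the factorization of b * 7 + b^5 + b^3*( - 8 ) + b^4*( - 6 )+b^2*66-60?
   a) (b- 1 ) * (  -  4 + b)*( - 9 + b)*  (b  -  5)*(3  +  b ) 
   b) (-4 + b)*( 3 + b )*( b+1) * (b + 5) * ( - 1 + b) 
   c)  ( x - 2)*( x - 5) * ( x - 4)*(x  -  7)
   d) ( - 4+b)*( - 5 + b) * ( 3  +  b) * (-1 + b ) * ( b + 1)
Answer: d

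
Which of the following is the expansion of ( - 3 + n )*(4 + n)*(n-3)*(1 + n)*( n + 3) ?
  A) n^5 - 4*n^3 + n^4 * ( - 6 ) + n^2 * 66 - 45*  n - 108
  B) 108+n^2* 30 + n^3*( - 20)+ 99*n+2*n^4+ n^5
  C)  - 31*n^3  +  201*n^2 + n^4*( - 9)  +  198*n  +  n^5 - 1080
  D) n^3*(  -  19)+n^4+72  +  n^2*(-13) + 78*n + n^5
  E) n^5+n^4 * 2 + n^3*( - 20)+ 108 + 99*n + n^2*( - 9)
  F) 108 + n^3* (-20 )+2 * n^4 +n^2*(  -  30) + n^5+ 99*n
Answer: F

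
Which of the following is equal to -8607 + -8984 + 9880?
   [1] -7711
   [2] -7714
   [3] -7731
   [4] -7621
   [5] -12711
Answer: 1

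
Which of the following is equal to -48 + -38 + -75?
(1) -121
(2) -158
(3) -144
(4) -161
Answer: 4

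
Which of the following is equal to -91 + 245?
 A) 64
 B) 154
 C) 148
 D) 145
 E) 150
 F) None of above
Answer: B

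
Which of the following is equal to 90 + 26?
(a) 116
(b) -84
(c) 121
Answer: a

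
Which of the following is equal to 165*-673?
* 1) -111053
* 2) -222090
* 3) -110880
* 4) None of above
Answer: 4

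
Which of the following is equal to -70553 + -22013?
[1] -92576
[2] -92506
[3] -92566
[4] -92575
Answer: 3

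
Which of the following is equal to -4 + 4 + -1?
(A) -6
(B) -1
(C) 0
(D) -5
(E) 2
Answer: B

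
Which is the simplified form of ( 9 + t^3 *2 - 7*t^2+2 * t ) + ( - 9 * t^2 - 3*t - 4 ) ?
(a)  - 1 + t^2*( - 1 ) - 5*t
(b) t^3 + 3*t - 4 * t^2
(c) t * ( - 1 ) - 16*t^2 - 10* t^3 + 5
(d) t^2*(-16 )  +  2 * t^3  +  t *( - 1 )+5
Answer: d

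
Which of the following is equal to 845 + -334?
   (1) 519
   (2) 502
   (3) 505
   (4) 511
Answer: 4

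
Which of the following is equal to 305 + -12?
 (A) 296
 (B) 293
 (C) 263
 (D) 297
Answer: B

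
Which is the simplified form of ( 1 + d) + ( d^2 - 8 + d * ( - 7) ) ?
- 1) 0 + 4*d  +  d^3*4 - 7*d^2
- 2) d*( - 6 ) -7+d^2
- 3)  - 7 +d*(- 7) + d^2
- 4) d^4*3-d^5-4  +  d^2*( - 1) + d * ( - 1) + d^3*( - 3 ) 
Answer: 2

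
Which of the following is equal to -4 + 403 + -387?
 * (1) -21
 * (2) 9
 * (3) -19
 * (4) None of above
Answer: 4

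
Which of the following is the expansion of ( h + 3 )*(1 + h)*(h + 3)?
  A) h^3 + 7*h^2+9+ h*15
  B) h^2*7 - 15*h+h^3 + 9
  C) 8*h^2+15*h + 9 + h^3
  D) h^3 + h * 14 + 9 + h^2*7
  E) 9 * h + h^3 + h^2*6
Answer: A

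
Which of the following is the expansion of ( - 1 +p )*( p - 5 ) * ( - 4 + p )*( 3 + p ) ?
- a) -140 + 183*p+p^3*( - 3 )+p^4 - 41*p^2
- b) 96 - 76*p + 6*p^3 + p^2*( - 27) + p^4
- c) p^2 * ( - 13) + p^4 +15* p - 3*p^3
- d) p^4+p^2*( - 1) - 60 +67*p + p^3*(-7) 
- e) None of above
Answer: d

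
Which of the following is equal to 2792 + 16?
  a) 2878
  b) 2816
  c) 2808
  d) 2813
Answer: c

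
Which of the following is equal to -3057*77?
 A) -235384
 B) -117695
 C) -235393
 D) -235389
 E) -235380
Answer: D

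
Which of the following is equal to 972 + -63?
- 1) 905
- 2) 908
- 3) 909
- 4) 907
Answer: 3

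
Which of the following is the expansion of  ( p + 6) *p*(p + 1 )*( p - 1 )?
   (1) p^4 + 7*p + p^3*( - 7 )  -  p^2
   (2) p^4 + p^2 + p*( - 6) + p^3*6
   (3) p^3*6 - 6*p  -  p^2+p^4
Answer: 3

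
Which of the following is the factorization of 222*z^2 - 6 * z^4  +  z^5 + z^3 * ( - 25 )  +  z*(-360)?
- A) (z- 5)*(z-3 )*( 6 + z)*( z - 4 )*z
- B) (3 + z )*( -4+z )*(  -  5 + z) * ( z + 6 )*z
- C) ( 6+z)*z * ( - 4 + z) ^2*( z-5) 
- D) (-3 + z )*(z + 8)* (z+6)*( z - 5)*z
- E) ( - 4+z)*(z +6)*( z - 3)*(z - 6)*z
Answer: A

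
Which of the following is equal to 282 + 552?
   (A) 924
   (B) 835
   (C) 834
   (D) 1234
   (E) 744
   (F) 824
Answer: C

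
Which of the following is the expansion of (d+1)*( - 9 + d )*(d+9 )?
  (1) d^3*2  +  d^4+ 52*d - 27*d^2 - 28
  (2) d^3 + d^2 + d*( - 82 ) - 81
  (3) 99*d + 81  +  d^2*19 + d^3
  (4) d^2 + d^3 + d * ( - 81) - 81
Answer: 4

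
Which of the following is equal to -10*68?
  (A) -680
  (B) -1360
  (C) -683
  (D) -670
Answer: A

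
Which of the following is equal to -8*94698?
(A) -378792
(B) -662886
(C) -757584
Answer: C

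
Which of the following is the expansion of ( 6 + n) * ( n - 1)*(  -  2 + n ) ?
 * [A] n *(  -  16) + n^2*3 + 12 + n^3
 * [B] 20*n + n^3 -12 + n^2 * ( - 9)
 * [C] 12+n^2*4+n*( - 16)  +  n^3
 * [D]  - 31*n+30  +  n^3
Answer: A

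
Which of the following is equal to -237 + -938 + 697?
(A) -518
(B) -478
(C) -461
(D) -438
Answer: B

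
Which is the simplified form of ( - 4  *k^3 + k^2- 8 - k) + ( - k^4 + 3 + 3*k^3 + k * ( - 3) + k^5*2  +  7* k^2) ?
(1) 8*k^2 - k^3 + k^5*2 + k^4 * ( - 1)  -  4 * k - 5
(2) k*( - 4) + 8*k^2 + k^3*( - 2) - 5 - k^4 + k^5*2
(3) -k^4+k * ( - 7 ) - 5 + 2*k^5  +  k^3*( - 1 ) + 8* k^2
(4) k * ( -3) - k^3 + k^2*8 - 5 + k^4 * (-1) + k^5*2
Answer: 1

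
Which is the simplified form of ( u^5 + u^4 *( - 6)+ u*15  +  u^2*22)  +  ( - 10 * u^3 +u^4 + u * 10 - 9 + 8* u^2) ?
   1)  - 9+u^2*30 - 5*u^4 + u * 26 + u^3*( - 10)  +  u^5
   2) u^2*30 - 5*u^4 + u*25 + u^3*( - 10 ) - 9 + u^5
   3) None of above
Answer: 2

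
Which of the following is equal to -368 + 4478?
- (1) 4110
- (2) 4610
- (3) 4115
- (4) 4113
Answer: 1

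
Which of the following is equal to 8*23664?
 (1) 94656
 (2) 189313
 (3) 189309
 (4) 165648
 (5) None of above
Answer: 5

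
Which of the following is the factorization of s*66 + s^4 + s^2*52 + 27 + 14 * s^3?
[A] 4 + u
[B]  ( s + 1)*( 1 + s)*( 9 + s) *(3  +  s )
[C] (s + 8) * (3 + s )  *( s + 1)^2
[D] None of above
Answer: B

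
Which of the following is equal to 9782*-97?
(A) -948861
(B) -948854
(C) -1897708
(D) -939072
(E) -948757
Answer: B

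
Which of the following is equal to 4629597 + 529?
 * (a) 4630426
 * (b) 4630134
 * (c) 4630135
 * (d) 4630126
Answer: d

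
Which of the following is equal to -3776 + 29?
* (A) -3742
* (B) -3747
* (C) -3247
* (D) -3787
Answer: B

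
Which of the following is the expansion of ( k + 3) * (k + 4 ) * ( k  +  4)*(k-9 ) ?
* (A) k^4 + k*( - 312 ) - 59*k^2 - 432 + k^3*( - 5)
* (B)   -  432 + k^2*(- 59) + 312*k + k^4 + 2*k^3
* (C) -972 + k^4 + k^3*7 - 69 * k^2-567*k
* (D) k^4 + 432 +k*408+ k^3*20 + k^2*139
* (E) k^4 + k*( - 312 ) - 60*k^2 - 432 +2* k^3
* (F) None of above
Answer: F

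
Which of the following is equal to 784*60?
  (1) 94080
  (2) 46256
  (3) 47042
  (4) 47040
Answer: 4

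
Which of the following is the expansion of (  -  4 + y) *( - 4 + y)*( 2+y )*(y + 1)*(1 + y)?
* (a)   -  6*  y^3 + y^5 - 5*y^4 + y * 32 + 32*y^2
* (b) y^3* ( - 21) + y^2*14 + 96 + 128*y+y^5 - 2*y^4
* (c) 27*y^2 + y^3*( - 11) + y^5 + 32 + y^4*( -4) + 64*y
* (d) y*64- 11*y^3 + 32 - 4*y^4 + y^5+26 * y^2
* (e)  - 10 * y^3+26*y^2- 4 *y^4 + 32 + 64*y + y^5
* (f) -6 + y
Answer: d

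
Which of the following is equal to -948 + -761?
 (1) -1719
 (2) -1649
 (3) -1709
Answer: 3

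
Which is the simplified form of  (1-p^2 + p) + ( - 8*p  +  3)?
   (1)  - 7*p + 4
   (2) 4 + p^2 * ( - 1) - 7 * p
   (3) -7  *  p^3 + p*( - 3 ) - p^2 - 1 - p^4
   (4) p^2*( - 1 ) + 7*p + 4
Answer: 2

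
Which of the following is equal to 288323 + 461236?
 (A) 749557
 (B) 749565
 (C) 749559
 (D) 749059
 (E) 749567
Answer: C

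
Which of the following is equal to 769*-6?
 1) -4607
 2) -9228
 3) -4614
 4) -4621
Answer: 3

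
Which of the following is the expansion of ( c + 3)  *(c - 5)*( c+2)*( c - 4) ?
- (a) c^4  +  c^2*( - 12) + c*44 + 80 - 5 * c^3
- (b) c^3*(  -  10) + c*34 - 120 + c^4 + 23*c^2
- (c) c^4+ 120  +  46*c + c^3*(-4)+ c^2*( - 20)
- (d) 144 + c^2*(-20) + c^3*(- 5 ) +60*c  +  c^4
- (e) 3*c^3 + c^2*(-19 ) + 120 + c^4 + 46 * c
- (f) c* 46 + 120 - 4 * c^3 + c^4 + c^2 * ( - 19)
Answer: f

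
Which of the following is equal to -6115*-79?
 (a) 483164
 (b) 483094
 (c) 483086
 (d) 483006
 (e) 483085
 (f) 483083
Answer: e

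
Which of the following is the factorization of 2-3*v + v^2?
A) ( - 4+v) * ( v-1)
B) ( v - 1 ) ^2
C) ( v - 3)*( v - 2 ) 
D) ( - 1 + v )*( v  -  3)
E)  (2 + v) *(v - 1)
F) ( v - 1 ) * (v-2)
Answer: F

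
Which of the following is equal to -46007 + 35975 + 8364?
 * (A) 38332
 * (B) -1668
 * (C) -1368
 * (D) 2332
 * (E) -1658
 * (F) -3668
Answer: B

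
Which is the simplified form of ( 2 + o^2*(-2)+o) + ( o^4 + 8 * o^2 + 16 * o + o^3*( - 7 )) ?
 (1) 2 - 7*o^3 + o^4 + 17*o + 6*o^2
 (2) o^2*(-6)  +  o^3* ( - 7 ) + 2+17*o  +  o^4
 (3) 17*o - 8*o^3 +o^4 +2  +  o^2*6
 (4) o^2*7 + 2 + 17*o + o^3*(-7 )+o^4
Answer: 1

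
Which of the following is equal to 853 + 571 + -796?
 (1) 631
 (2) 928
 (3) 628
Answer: 3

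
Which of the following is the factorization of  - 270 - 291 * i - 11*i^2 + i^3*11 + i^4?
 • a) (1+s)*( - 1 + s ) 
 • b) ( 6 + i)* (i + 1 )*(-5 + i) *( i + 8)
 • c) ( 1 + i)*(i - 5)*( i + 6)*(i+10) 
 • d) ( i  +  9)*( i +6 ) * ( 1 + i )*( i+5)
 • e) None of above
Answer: e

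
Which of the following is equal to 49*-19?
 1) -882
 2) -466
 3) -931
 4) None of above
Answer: 3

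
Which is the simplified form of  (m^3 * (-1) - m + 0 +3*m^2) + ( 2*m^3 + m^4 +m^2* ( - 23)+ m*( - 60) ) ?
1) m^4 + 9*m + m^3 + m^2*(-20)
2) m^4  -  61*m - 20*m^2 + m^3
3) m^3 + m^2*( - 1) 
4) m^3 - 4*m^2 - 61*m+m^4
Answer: 2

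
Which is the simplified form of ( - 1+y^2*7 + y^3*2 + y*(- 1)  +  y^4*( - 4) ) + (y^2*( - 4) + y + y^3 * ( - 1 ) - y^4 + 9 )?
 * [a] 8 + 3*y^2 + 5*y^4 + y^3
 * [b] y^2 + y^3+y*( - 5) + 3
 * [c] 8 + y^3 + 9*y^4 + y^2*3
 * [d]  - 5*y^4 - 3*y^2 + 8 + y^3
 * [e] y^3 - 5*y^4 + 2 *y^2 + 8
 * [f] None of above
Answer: f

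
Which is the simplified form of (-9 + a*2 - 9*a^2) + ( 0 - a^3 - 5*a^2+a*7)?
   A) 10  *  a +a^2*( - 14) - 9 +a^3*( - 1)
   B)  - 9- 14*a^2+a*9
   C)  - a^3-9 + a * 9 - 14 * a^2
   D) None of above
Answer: C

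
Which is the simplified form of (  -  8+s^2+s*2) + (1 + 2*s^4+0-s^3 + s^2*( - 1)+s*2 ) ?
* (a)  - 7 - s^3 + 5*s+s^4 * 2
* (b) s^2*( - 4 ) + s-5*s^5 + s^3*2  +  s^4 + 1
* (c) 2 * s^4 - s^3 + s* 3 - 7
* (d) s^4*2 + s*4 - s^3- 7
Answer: d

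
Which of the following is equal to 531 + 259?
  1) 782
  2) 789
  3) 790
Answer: 3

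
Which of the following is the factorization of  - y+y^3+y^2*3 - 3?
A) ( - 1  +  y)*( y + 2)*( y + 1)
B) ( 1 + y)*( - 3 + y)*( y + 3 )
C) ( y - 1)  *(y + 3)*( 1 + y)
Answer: C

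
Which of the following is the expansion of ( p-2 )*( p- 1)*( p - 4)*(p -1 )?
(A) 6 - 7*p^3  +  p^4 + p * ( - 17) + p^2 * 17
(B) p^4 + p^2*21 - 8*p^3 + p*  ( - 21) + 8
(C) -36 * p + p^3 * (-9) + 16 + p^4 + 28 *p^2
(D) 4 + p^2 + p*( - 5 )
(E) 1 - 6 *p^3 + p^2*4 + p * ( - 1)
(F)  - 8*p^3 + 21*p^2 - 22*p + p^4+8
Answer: F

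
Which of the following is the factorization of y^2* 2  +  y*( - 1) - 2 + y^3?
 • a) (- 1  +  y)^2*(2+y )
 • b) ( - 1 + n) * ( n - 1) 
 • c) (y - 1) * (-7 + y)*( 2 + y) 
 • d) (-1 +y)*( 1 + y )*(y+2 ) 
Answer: d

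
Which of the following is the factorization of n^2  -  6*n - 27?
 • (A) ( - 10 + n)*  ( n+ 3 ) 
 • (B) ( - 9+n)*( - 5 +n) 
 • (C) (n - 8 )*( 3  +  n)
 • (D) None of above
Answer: D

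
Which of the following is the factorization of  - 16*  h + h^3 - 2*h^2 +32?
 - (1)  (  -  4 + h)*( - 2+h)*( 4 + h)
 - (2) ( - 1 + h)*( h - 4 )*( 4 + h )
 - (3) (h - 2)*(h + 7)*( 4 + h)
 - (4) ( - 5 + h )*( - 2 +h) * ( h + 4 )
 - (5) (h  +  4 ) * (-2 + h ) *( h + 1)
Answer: 1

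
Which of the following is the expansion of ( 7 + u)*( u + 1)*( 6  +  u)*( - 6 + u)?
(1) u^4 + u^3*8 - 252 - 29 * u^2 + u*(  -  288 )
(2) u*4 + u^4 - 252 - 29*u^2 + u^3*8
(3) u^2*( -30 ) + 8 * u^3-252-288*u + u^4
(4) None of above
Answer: 1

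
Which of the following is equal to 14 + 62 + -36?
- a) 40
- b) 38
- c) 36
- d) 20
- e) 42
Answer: a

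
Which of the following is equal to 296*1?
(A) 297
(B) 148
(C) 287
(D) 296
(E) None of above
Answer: D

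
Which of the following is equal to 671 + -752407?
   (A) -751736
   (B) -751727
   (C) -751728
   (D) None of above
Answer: A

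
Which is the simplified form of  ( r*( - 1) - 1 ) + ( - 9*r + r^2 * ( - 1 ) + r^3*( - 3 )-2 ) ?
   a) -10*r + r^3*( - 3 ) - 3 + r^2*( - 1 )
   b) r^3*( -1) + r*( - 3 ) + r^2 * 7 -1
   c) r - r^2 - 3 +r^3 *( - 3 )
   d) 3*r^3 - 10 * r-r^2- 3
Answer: a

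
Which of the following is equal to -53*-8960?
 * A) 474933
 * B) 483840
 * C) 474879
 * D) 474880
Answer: D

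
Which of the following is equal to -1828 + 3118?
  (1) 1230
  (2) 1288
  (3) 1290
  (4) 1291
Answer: 3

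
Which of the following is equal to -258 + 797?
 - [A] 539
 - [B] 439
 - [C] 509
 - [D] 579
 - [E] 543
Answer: A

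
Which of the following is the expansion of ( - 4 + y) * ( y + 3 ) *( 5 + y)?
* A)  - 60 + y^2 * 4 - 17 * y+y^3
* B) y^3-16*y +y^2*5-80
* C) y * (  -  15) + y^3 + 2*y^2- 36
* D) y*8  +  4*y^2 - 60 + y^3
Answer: A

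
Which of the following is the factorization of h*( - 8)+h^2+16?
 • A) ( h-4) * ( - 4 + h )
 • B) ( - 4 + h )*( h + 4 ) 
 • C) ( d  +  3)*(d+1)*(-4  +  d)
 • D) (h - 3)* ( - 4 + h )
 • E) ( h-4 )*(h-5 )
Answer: A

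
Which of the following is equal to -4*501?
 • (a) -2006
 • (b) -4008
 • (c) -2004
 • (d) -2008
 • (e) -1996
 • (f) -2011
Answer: c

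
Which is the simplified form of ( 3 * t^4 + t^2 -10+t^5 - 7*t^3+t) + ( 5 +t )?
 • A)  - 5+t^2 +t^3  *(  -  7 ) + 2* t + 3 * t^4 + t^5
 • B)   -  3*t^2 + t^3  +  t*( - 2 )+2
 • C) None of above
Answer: A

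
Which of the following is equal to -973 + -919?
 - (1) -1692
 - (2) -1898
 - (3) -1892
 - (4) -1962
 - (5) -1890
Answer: 3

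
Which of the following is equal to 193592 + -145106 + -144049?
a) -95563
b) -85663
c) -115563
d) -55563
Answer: a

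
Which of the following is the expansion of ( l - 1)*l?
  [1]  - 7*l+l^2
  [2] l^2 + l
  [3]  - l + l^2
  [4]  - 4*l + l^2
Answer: 3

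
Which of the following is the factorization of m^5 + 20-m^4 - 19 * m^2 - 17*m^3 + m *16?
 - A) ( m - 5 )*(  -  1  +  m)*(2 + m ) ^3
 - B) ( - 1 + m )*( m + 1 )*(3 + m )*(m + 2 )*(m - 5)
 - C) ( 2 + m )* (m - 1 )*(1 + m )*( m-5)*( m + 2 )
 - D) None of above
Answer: C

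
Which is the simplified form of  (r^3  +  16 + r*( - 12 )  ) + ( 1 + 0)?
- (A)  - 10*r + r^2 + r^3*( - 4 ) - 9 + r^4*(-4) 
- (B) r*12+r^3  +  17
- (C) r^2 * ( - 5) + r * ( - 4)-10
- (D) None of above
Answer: D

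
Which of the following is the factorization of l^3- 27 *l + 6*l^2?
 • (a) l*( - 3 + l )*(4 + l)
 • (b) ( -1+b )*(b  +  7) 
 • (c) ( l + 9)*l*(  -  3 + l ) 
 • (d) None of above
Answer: c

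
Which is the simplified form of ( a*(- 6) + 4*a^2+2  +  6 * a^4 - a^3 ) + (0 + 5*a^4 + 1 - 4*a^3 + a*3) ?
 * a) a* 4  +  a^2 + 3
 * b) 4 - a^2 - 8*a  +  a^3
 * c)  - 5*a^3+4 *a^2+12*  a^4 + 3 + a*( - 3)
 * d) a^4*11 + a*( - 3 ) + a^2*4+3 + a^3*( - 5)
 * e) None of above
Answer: d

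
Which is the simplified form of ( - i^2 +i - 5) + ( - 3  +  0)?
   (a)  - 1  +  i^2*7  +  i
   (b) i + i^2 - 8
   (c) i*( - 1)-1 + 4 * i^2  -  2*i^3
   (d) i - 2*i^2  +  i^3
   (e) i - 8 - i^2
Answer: e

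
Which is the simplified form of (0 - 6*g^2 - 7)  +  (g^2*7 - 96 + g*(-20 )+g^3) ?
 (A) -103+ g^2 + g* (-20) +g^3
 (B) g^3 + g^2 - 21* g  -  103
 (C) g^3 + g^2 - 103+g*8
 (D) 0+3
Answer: A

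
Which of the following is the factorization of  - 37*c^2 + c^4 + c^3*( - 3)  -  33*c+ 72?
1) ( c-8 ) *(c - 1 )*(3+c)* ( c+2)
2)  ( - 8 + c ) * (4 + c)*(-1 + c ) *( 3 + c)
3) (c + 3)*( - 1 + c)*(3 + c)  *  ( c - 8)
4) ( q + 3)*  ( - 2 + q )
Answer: 3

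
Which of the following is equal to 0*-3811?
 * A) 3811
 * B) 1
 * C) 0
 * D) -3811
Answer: C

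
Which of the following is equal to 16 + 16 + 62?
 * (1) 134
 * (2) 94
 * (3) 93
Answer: 2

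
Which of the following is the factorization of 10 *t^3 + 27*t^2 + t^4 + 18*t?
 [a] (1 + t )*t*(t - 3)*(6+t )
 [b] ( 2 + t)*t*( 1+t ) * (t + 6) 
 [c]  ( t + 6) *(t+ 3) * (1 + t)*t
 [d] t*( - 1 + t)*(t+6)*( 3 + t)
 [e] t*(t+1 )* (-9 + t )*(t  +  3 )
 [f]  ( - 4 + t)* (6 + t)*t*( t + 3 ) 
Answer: c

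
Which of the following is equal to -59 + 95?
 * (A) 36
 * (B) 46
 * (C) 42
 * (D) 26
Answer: A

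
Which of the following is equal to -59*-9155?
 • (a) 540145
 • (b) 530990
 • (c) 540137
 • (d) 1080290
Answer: a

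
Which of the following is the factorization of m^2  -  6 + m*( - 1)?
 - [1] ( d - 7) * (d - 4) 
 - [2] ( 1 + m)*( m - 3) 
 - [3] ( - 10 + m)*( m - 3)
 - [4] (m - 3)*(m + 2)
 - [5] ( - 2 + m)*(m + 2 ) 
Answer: 4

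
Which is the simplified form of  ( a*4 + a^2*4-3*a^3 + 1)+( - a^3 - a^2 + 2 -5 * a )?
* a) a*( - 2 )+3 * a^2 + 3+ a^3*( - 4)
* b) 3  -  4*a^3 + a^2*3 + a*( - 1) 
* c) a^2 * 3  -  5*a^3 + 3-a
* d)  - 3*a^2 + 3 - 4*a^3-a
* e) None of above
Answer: b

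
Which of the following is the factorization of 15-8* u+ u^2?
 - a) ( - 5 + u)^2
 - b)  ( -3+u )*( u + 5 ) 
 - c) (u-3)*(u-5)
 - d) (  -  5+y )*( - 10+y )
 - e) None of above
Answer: c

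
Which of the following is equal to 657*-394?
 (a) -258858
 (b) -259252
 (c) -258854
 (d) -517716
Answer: a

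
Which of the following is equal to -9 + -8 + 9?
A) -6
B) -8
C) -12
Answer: B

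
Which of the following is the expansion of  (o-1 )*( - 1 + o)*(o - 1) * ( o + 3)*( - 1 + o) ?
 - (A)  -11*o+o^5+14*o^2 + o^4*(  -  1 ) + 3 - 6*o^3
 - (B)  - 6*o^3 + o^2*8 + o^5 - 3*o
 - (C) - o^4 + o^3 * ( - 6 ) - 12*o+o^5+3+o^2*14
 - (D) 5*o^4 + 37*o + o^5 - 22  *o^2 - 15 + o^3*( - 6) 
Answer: A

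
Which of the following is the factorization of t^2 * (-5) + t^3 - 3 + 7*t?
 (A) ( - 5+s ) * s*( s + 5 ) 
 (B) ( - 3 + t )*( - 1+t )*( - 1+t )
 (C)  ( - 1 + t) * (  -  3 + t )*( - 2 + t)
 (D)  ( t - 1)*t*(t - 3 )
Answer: B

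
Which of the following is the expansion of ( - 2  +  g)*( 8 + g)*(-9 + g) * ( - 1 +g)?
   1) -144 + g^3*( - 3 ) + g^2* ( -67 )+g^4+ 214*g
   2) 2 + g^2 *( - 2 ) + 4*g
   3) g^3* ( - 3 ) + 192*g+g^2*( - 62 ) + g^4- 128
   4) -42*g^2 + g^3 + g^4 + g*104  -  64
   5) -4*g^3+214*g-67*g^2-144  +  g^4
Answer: 5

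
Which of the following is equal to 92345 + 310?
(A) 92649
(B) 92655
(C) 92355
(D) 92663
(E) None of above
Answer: B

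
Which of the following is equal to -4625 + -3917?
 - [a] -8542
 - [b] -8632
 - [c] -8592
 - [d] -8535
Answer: a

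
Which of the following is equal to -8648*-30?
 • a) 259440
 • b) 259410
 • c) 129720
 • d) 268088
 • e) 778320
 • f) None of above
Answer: a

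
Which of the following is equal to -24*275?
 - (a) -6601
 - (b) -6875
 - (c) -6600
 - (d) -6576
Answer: c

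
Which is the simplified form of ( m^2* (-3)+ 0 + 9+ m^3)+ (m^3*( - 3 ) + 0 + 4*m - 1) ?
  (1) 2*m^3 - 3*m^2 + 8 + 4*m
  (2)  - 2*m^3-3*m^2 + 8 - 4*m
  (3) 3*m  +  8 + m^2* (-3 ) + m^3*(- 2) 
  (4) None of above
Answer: 4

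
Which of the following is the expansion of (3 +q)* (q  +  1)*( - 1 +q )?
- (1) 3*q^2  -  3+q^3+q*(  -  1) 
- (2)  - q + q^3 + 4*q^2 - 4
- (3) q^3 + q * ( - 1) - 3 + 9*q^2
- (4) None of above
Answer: 1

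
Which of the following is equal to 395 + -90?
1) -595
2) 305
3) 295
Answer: 2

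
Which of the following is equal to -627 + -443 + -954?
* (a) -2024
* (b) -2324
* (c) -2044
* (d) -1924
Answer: a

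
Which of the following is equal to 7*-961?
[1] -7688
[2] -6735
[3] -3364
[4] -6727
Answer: 4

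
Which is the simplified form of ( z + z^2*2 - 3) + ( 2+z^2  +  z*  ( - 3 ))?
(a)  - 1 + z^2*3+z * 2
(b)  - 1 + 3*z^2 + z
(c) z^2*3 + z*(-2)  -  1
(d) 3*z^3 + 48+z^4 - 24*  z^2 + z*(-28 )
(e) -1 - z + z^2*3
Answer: c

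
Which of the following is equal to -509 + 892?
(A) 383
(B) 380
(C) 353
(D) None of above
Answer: A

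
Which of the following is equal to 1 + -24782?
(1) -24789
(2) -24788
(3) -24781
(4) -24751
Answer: 3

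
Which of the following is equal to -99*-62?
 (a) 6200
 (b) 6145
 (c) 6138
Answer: c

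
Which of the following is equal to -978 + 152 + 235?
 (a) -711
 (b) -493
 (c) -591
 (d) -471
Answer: c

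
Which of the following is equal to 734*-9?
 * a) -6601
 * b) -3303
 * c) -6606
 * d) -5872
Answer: c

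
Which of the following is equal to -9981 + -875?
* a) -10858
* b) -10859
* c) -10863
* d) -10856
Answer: d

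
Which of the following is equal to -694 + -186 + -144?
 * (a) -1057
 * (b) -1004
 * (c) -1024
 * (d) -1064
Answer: c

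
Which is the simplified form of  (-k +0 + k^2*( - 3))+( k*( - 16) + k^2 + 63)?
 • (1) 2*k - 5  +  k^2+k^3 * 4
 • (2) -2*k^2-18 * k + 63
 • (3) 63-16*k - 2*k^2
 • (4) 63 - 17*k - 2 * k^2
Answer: 4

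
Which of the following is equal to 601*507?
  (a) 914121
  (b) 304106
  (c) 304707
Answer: c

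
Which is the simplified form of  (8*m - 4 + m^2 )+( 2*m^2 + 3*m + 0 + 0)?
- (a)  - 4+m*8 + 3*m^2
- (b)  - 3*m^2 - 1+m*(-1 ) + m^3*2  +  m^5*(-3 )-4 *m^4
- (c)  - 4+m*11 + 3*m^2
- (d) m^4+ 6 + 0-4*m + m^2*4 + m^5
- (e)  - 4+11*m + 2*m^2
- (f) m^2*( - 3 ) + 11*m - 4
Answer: c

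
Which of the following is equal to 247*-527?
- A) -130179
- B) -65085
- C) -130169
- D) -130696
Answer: C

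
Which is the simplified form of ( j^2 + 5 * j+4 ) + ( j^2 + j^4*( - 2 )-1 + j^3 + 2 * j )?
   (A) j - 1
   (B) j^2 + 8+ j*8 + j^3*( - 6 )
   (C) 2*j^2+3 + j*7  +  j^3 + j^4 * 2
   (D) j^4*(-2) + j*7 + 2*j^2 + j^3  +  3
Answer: D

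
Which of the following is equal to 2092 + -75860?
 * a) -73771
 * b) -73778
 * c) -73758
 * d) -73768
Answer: d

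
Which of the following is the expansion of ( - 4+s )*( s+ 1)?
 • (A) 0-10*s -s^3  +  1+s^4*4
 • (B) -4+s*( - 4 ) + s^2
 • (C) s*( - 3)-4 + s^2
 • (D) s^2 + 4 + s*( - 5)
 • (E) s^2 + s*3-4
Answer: C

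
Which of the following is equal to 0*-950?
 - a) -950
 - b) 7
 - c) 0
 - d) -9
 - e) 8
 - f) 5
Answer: c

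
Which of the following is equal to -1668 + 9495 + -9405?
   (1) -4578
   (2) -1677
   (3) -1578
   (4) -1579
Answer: 3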